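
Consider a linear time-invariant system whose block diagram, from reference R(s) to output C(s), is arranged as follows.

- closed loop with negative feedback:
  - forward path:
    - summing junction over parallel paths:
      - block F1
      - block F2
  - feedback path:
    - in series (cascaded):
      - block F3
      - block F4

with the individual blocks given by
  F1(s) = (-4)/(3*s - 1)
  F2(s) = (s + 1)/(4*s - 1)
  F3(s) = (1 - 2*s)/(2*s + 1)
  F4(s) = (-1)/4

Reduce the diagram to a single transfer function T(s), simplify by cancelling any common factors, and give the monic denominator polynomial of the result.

Step 1: reduce the parallel group F1, F2 = (3*s^2 - 14*s + 3)/(12*s^2 - 7*s + 1)
Step 2: series reduction of F3, F4 = (2*s - 1)/(8*s + 4)
Step 3: feedback reduction of (F1+F2), (F3*F4) = (24*s^3 - 100*s^2 - 32*s + 12)/(102*s^3 - 39*s^2 + 1)
The result of step 3 is T(s) in lowest terms. Its denominator has leading coefficient 102; dividing the denominator through by 102 makes it monic.

Therefore the answer is s^3 - 13*s^2/34 + 1/102.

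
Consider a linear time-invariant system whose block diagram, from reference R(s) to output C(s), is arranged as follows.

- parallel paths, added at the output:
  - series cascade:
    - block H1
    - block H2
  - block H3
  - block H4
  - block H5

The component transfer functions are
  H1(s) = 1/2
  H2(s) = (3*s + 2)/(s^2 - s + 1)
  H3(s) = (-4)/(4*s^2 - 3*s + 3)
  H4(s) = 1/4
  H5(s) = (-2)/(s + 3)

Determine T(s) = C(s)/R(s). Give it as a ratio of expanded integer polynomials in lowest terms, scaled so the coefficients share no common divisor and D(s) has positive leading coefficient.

The answer is (4*s^5 - 3*s^4 + 99*s^3 - 88*s^2 + 95*s - 27)/(16*s^5 + 20*s^4 - 44*s^3 + 96*s^2 - 60*s + 36).

Reasoning:
Step 1 - series reduction of H1, H2 gives (3*s + 2)/(2*s^2 - 2*s + 2)
Step 2 - parallel reduction of (H1*H2), H3, H4, H5 - this is the overall T(s), already in the required normalized form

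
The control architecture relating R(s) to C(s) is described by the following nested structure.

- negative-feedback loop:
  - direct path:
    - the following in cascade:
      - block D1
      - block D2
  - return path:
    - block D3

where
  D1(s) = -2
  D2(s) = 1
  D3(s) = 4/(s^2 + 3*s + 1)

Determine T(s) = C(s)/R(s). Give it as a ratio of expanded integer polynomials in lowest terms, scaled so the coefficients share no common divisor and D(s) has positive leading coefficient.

The answer is (-2*s^2 - 6*s - 2)/(s^2 + 3*s - 7).

Reasoning:
[1] series reduction of D1, D2 gives -2
[2] apply the feedback formula to (D1*D2), D3: this yields T(s), and no further normalization is needed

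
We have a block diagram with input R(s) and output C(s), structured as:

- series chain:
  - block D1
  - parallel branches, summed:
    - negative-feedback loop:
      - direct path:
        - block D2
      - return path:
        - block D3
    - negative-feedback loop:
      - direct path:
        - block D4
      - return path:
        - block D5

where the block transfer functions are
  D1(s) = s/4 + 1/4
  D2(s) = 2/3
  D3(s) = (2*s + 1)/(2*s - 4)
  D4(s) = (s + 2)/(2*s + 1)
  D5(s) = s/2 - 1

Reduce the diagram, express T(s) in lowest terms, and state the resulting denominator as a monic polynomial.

Answer: s^3 + 3*s^2 - 6*s + 2

Working:
Step 1. collapse the loop (D2 forward, D3 return) = (2*s - 4)/(5*s - 5)
Step 2. apply the feedback formula to D4, D5 = (2*s + 4)/(s^2 + 4*s - 2)
Step 3. reduce the parallel group [D2/(1+D2*D3)], [D4/(1+D4*D5)] = (2*s^3 + 14*s^2 - 10*s - 12)/(5*s^3 + 15*s^2 - 30*s + 10)
Step 4. multiply D1, ([D2/(1+D2*D3)]+[D4/(1+D4*D5)]) (series) = (s^4 + 8*s^3 + 2*s^2 - 11*s - 6)/(10*s^3 + 30*s^2 - 60*s + 20)
That last expression is T(s), already simplified. Scaling its denominator by 1/10 (the reciprocal of the leading coefficient) yields the monic denominator.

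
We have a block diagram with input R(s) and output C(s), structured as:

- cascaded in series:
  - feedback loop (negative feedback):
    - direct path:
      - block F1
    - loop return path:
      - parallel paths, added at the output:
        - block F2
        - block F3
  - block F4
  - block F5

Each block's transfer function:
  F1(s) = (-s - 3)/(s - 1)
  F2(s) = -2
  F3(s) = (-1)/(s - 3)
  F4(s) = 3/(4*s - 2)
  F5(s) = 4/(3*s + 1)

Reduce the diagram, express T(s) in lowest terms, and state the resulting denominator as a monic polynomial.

[1] combine F2, F3 in parallel; result (5 - 2*s)/(s - 3)
[2] close the feedback loop around F1, (F2+F3); result (9 - s^2)/(3*s^2 - 3*s - 12)
[3] cascade [F1/(1+F1*(F2+F3))], F4, F5; result (18 - 2*s^2)/(6*s^4 - 7*s^3 - 24*s^2 + 5*s + 4)
Step 3 gives the fully reduced T(s), with no common factor left to cancel. The denominator's leading coefficient is 6, so divide each of its coefficients by 6 to get the monic form.

Hence the answer: s^4 - 7*s^3/6 - 4*s^2 + 5*s/6 + 2/3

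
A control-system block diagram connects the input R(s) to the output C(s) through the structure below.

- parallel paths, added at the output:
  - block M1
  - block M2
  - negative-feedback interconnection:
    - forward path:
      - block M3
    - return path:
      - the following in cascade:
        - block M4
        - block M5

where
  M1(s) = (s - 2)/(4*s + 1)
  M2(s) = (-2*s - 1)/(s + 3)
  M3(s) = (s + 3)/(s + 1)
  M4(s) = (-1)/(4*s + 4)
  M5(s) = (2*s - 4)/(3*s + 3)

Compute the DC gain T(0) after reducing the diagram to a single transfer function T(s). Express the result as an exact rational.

1. cascade M4, M5: (2 - s)/(6*s^2 + 12*s + 6)
2. reduce the feedback loop with forward M3 and return (M4*M5): (6*s^3 + 30*s^2 + 42*s + 18)/(6*s^3 + 17*s^2 + 17*s + 12)
3. parallel reduction of M1, M2, [M3/(1+M3*(M4*M5))]: (-18*s^5 + 49*s^4 + 330*s^3 + 420*s^2 + 181*s - 30)/(24*s^5 + 146*s^4 + 307*s^3 + 320*s^2 + 207*s + 36)
Step 3 gives the overall T(s). Then T(0) = -30/36 = -5/6.

Final answer: -5/6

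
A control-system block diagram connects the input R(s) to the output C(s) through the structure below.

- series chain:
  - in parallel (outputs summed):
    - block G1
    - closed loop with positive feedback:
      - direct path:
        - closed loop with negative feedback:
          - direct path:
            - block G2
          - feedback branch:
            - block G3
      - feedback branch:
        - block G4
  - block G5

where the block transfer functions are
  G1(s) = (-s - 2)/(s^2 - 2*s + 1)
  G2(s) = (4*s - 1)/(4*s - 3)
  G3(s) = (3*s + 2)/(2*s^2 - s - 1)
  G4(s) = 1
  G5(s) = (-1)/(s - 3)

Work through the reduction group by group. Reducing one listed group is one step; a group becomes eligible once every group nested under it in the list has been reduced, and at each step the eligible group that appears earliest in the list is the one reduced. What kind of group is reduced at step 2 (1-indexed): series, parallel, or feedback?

Reducing step by step:

[1] apply the feedback formula to G2, G3
[2] feedback reduction of [G2/(1+G2*G3)], G4
[3] parallel reduction of G1, [[G2/(1+G2*G3)]/(1-[G2/(1+G2*G3)]*G4)]
[4] series reduction of (G1+[[G2/(1+G2*G3)]/(1-[G2/(1+G2*G3)]*G4)]), G5
The group at step 2 is a feedback group.

Answer: feedback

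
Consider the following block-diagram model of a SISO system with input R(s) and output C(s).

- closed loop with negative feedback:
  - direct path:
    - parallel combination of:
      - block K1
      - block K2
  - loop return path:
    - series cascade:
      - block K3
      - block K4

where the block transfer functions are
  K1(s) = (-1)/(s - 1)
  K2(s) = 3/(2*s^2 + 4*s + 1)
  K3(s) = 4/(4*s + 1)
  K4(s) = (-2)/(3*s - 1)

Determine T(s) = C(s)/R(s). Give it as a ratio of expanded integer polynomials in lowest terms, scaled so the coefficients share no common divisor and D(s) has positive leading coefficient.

Step 1. parallel reduction of K1, K2 gives (-2*s^2 - s - 4)/(2*s^3 + 2*s^2 - 3*s - 1)
Step 2. series reduction of K3, K4 gives (-8)/(12*s^2 - s - 1)
Step 3. reduce the feedback loop with forward (K1+K2) and return (K3*K4), which is the overall transfer function T(s) = C(s)/R(s) in lowest terms

Answer: (-24*s^4 - 10*s^3 - 45*s^2 + 5*s + 4)/(24*s^5 + 22*s^4 - 40*s^3 + 5*s^2 + 12*s + 33)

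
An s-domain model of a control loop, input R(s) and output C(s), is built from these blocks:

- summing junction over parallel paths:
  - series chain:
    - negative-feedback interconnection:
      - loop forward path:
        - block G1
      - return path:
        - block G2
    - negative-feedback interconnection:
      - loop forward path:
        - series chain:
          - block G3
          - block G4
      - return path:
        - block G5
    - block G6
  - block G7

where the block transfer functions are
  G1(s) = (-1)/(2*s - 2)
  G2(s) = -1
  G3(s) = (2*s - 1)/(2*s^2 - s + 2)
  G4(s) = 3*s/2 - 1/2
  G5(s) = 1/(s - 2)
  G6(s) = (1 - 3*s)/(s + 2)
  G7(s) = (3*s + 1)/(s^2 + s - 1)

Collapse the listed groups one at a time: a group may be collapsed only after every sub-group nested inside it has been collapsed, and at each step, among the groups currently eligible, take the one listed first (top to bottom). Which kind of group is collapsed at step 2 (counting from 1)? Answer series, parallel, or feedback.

The answer is series.

Reasoning:
(1) reduce the feedback loop with forward G1 and return G2
(2) multiply G3, G4 (series)
(3) reduce the feedback loop with forward (G3*G4) and return G5
(4) reduce the series chain [G1/(1+G1*G2)], [(G3*G4)/(1+(G3*G4)*G5)], G6
(5) sum the parallel branches ([G1/(1+G1*G2)]*[(G3*G4)/(1+(G3*G4)*G5)]*G6), G7
Step 2: series.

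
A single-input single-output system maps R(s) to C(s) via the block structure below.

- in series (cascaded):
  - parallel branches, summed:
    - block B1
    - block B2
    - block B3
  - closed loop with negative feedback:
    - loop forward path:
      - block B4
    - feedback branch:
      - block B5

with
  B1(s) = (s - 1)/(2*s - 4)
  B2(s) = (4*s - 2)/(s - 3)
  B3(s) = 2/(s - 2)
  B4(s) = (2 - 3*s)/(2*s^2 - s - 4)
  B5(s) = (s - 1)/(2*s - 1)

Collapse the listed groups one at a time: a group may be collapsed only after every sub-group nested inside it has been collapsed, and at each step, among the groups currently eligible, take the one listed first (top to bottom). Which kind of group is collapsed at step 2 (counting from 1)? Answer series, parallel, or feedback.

1. parallel reduction of B1, B2, B3
2. feedback reduction of B4, B5
3. series reduction of (B1+B2+B3), [B4/(1+B4*B5)]
The group at step 2 is a feedback group.

Final answer: feedback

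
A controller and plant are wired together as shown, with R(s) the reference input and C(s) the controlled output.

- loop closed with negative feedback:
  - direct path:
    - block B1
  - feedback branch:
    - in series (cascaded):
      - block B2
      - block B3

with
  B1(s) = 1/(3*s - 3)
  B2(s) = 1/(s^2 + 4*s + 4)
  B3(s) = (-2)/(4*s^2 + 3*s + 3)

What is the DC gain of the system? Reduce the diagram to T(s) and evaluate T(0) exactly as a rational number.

Reducing step by step:

Step 1. cascade B2, B3 gives (-2)/(4*s^4 + 19*s^3 + 31*s^2 + 24*s + 12)
Step 2. collapse the loop (B1 forward, (B2*B3) return) gives (4*s^4 + 19*s^3 + 31*s^2 + 24*s + 12)/(12*s^5 + 45*s^4 + 36*s^3 - 21*s^2 - 36*s - 38)
Evaluating the step-2 result (the overall T(s)) at s = 0 gives T(0) = 12/(-38) = -6/19.

Answer: -6/19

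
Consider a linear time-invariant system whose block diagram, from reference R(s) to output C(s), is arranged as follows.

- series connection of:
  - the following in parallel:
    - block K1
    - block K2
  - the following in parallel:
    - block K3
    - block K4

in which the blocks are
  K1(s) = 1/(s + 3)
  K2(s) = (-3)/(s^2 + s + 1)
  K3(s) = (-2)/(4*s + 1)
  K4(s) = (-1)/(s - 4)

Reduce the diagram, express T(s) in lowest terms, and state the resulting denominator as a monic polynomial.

Reducing step by step:

Step 1 - add K1, K2 (parallel) gives (s^2 - 2*s - 8)/(s^3 + 4*s^2 + 4*s + 3)
Step 2 - parallel reduction of K3, K4 gives (7 - 6*s)/(4*s^2 - 15*s - 4)
Step 3 - cascade (K1+K2), (K3+K4) gives (-6*s^2 - 5*s + 14)/(4*s^4 + 17*s^3 + 20*s^2 + 16*s + 3)
The result of step 3 is T(s) in lowest terms. Its denominator has leading coefficient 4; dividing the denominator through by 4 makes it monic.

Answer: s^4 + 17*s^3/4 + 5*s^2 + 4*s + 3/4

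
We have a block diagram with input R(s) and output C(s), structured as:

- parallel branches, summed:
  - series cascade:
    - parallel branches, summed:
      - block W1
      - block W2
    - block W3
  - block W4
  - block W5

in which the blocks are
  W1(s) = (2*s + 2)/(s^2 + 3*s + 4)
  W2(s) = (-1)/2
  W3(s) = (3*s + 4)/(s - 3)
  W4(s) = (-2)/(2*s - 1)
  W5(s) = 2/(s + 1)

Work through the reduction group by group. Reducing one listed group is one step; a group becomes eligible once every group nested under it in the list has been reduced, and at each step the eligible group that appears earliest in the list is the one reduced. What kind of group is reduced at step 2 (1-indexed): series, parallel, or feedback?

(1) parallel reduction of W1, W2
(2) cascade (W1+W2), W3
(3) add ((W1+W2)*W3), W4, W5 (parallel)
The group at step 2 is a series group.

Therefore the answer is series.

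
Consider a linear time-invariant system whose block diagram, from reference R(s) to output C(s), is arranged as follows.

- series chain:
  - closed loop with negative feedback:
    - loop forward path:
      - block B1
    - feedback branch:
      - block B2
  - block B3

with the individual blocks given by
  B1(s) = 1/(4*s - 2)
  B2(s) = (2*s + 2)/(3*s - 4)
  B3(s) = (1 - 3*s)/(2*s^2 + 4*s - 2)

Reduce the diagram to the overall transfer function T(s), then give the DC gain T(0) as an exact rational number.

Answer: 1/5

Working:
[1] apply the feedback formula to B1, B2; result (3*s - 4)/(12*s^2 - 20*s + 10)
[2] reduce the series chain [B1/(1+B1*B2)], B3; result (-9*s^2 + 15*s - 4)/(24*s^4 + 8*s^3 - 84*s^2 + 80*s - 20)
That last expression is T(s); at s = 0 only the constant terms survive, so T(0) = -4/(-20) = 1/5.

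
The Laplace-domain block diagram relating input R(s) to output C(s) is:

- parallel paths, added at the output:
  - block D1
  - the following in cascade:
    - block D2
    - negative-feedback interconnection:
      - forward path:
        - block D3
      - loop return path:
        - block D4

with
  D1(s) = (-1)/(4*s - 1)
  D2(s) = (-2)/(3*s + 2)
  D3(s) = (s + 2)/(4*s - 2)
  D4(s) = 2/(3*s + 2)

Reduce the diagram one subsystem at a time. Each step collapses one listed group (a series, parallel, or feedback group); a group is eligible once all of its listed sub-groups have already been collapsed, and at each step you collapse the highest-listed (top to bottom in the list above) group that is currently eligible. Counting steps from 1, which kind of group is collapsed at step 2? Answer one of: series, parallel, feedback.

Step 1. reduce the feedback loop with forward D3 and return D4
Step 2. reduce the series chain D2, [D3/(1+D3*D4)]
Step 3. sum the parallel branches D1, (D2*[D3/(1+D3*D4)])
At step 2 the group reduced is series.

Answer: series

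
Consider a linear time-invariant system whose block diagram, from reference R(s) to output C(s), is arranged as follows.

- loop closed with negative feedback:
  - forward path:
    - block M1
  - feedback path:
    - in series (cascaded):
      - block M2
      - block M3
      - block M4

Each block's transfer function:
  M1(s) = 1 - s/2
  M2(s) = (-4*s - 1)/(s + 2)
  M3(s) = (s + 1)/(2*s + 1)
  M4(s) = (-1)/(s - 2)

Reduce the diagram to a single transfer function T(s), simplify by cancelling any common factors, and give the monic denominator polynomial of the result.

Step 1: series reduction of M2, M3, M4, giving (4*s^2 + 5*s + 1)/(2*s^3 + s^2 - 8*s - 4)
Step 2: apply the feedback formula to M1, (M2*M3*M4), giving (-2*s^3 - s^2 + 8*s + 4)/(5*s + 3)
T(s) is the step-2 result (common factors already cancelled). Leading coefficient of the denominator: 5. Divide through by 5 for the monic polynomial.

Therefore the answer is s + 3/5.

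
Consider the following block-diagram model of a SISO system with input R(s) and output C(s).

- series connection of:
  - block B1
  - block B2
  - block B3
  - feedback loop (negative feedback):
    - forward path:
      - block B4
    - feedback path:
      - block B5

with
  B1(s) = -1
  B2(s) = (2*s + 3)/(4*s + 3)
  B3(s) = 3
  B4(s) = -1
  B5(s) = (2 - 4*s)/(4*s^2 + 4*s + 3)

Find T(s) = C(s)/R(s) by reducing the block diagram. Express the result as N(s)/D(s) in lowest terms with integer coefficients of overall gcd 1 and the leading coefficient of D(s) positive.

(1) reduce the feedback loop with forward B4 and return B5 gives (-4*s^2 - 4*s - 3)/(4*s^2 + 8*s + 1)
(2) cascade B1, B2, B3, [B4/(1+B4*B5)], which is the overall transfer function T(s) = C(s)/R(s) in lowest terms

Final answer: (24*s^3 + 60*s^2 + 54*s + 27)/(16*s^3 + 44*s^2 + 28*s + 3)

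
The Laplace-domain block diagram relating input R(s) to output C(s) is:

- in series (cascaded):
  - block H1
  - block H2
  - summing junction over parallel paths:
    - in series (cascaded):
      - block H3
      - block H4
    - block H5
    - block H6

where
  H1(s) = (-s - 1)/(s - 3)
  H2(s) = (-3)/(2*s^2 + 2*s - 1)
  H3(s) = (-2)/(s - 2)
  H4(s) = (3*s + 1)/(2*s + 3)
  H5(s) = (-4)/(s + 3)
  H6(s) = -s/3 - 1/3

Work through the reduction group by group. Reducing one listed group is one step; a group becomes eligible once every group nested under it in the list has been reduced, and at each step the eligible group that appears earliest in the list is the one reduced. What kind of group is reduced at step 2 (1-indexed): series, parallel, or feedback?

Reducing step by step:

1. cascade H3, H4
2. parallel reduction of (H3*H4), H5, H6
3. combine H1, H2, ((H3*H4)+H5+H6) in series
At step 2 the group reduced is parallel.

Answer: parallel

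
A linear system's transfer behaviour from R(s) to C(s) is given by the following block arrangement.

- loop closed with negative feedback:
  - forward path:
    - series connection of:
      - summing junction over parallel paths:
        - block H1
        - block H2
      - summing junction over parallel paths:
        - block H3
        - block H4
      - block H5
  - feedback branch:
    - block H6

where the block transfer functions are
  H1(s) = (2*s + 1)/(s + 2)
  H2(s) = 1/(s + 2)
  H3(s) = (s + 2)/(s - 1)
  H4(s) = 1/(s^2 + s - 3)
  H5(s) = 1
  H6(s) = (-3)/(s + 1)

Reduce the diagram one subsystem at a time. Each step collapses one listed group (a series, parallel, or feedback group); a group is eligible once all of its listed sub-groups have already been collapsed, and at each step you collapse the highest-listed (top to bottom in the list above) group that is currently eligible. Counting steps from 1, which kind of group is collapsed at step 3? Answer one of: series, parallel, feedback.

Step 1. sum the parallel branches H1, H2
Step 2. parallel reduction of H3, H4
Step 3. combine (H1+H2), (H3+H4), H5 in series
Step 4. reduce the feedback loop with forward ((H1+H2)*(H3+H4)*H5) and return H6
Step 3 collapses a series group.

Final answer: series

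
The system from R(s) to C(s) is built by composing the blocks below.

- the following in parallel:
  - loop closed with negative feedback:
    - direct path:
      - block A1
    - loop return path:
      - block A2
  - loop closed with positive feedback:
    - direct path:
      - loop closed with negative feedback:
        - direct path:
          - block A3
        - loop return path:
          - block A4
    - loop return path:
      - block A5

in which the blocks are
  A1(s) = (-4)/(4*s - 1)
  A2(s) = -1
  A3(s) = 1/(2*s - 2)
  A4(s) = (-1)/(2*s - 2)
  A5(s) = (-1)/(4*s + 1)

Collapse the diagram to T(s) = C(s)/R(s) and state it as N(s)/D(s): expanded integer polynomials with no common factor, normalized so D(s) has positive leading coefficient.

(1) collapse the loop (A1 forward, A2 return) gives (-4)/(4*s + 3)
(2) close the feedback loop around A3, A4 gives (2*s - 2)/(4*s^2 - 8*s + 3)
(3) feedback reduction of [A3/(1+A3*A4)], A5 gives (8*s^2 - 6*s - 2)/(16*s^3 - 28*s^2 + 6*s + 1)
(4) parallel reduction of [A1/(1+A1*A2)], [[A3/(1+A3*A4)]/(1-[A3/(1+A3*A4)]*A5)]; the result is T(s) itself (integer coefficients, no common factor, positive leading denominator coefficient)

Therefore the answer is (-32*s^3 + 112*s^2 - 50*s - 10)/(64*s^4 - 64*s^3 - 60*s^2 + 22*s + 3).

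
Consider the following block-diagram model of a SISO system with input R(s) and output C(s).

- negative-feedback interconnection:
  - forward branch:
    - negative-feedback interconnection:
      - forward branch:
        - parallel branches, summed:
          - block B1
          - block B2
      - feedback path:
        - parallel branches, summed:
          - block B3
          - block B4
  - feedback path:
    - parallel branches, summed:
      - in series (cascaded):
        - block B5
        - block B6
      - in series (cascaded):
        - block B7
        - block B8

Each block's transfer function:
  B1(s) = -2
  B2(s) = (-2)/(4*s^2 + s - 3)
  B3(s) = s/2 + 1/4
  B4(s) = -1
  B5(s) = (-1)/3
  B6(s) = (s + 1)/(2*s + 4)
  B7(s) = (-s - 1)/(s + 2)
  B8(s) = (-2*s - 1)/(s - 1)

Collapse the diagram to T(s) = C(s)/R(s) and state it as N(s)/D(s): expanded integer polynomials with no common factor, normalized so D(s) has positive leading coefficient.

(1) sum the parallel branches B1, B2; result (-8*s^2 - 2*s + 4)/(4*s^2 + s - 3)
(2) add B3, B4 (parallel); result s/2 - 3/4
(3) apply the feedback formula to (B1+B2), (B3+B4); result (16*s^2 + 4*s - 8)/(8*s^3 - 18*s^2 - 9*s + 12)
(4) reduce the series chain B5, B6; result (-s - 1)/(6*s + 12)
(5) reduce the series chain B7, B8; result (2*s^2 + 3*s + 1)/(s^2 + s - 2)
(6) sum the parallel branches (B5*B6), (B7*B8); result (11*s^2 + 18*s + 7)/(6*s^2 + 6*s - 12)
(7) feedback reduction of [(B1+B2)/(1+(B1+B2)*(B3+B4))], ((B5*B6)+(B7*B8)), giving the overall T(s)

Answer: (48*s^4 + 60*s^3 - 108*s^2 - 48*s + 48)/(24*s^5 + 58*s^4 + 37*s^3 + 165*s^2 + 32*s - 100)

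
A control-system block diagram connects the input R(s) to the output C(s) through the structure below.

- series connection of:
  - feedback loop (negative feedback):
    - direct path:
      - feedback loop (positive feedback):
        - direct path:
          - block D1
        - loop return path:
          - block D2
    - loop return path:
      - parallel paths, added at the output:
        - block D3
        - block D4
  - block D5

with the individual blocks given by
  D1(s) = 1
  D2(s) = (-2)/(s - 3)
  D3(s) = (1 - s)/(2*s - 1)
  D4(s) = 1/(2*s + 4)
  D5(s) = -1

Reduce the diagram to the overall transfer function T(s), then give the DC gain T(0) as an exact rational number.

Step 1. apply the feedback formula to D1, D2 = (s - 3)/(s - 1)
Step 2. parallel reduction of D3, D4 = (3 - 2*s^2)/(4*s^2 + 6*s - 4)
Step 3. collapse the loop ([D1/(1-D1*D2)] forward, (D3+D4) return) = (4*s^3 - 6*s^2 - 22*s + 12)/(2*s^3 + 8*s^2 - 7*s - 5)
Step 4. combine [[D1/(1-D1*D2)]/(1+[D1/(1-D1*D2)]*(D3+D4))], D5 in series = (-4*s^3 + 6*s^2 + 22*s - 12)/(2*s^3 + 8*s^2 - 7*s - 5)
DC gain: substitute s = 0 into T(s) from step 4: T(0) = -12/(-5) = 12/5.

Hence the answer: 12/5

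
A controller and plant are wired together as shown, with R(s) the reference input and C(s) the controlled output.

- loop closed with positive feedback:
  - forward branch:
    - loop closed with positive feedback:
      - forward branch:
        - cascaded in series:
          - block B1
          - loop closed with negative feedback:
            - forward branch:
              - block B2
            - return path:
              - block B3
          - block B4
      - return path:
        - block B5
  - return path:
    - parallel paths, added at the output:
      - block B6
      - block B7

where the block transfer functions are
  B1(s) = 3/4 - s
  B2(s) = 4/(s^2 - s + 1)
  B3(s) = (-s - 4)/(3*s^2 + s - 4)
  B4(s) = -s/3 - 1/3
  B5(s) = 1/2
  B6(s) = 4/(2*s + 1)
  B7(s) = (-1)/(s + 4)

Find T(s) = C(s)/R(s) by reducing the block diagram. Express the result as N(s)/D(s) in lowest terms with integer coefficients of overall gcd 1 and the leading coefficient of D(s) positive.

1. feedback reduction of B2, B3; result (12*s^2 + 4*s - 16)/(3*s^4 - 2*s^3 - 2*s^2 + s - 20)
2. combine B1, [B2/(1+B2*B3)], B4 in series; result (12*s^4 + 7*s^3 - 24*s^2 - 7*s + 12)/(9*s^4 - 6*s^3 - 6*s^2 + 3*s - 60)
3. feedback reduction of (B1*[B2/(1+B2*B3)]*B4), B5; result (24*s^4 + 14*s^3 - 48*s^2 - 14*s + 24)/(6*s^4 - 19*s^3 + 12*s^2 + 13*s - 132)
4. reduce the parallel group B6, B7; result (2*s + 15)/(2*s^2 + 9*s + 4)
5. reduce the feedback loop with forward [(B1*[B2/(1+B2*B3)]*B4)/(1-(B1*[B2/(1+B2*B3)]*B4)*B5)] and return (B6+B7), giving the overall T(s)

Final answer: (48*s^6 + 244*s^5 + 126*s^4 - 404*s^3 - 270*s^2 + 160*s + 96)/(12*s^6 - 32*s^5 - 511*s^4 - 56*s^3 + 649*s^2 - 974*s - 888)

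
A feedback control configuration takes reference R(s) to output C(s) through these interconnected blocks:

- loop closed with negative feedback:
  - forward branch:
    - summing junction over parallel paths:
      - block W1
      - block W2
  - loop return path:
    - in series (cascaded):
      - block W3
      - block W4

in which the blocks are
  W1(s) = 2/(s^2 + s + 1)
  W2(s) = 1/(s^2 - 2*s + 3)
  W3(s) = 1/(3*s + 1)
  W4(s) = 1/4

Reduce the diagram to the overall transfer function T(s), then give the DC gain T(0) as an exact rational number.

[1] combine W1, W2 in parallel -> (3*s^2 - 3*s + 7)/(s^4 - s^3 + 2*s^2 + s + 3)
[2] cascade W3, W4 -> 1/(12*s + 4)
[3] feedback reduction of (W1+W2), (W3*W4) -> (36*s^3 - 24*s^2 + 72*s + 28)/(12*s^5 - 8*s^4 + 20*s^3 + 23*s^2 + 37*s + 19)
Evaluating the step-3 result (the overall T(s)) at s = 0 gives T(0) = 28/19.

Answer: 28/19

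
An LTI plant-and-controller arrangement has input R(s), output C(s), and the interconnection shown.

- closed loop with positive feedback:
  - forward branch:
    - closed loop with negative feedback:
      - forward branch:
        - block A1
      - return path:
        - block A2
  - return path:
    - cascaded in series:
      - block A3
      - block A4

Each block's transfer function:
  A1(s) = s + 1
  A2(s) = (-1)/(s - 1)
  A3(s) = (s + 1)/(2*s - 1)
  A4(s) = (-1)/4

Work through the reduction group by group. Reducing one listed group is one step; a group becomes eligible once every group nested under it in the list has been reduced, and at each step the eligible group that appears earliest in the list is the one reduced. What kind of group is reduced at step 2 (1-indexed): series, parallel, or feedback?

[1] feedback reduction of A1, A2
[2] series reduction of A3, A4
[3] reduce the feedback loop with forward [A1/(1+A1*A2)] and return (A3*A4)
So the answer for step 2 is series.

Hence the answer: series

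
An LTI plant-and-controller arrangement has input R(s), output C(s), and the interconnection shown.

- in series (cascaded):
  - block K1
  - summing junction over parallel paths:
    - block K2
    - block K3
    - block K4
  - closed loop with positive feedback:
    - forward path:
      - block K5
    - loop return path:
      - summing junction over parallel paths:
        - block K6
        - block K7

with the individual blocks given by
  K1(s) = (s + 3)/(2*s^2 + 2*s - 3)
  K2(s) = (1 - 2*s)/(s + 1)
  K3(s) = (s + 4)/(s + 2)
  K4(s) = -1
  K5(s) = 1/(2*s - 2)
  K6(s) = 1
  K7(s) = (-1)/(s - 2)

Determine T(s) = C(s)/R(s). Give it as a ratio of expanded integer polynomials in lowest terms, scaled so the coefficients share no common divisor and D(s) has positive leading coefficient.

Step 1 - combine K2, K3, K4 in parallel; result (-2*s^2 - s + 4)/(s^2 + 3*s + 2)
Step 2 - combine K6, K7 in parallel; result (s - 3)/(s - 2)
Step 3 - collapse the loop (K5 forward, (K6+K7) return); result (s - 2)/(2*s^2 - 7*s + 7)
Step 4 - multiply K1, (K2+K3+K4), [K5/(1-K5*(K6+K7))] (series): this yields T(s), and no further normalization is needed

Answer: (-2*s^4 - 3*s^3 + 15*s^2 + 10*s - 24)/(4*s^6 + 2*s^5 - 28*s^4 - 3*s^3 + 72*s^2 + 7*s - 42)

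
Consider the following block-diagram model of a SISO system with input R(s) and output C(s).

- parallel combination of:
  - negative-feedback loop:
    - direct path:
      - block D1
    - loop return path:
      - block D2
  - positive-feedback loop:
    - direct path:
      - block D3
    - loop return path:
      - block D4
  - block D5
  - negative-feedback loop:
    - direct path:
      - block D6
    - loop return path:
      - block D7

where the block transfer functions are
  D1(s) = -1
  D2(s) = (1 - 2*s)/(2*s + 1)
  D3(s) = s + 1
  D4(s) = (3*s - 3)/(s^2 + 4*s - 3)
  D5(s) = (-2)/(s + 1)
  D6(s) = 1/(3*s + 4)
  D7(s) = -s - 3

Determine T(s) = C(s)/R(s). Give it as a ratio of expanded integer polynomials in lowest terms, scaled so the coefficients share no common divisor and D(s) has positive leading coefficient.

First reduce the diagram to T(s).

Step 1 - apply the feedback formula to D1, D2 = (-2*s - 1)/(4*s)
Step 2 - close the feedback loop around D3, D4 = (-s^3 - 5*s^2 - s + 3)/(2*s^2 - 4*s)
Step 3 - apply the feedback formula to D6, D7 = 1/(2*s + 1)
Step 4 - combine [D1/(1+D1*D2)], [D3/(1-D3*D4)], D5, [D6/(1+D6*D7)] in parallel - this is the overall T(s), already in the required normalized form

Answer: (-4*s^5 - 30*s^4 - 48*s^3 + 27*s^2 + 33*s + 8)/(8*s^4 - 4*s^3 - 20*s^2 - 8*s)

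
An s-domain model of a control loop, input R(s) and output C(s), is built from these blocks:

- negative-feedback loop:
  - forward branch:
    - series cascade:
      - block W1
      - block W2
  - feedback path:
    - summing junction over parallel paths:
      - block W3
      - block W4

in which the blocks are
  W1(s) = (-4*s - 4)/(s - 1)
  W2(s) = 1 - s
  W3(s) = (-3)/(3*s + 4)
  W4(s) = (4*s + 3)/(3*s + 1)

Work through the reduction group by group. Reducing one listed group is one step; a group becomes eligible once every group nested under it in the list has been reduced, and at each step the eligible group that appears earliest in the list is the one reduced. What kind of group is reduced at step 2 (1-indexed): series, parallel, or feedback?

Step 1 - series reduction of W1, W2
Step 2 - reduce the parallel group W3, W4
Step 3 - apply the feedback formula to (W1*W2), (W3+W4)
Step 2 collapses a parallel group.

Answer: parallel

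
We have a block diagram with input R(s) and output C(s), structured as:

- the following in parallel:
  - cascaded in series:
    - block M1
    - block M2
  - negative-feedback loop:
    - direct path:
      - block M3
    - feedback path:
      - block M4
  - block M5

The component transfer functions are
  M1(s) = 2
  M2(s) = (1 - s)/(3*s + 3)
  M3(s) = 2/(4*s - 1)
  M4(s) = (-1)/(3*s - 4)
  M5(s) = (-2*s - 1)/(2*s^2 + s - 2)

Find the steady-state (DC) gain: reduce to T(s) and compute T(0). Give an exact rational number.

The answer is -17/6.

Reasoning:
Step 1 - series reduction of M1, M2: (2 - 2*s)/(3*s + 3)
Step 2 - feedback reduction of M3, M4: (6*s - 8)/(12*s^2 - 19*s + 2)
Step 3 - add (M1*M2), [M3/(1+M3*M4)], M5 (parallel): (-48*s^5 + 64*s^4 + 38*s^3 - 125*s^2 + 115*s + 34)/(72*s^5 - 6*s^4 - 195*s^3 + 3*s^2 + 108*s - 12)
Step 3 gives the overall T(s). Then T(0) = 34/(-12) = -17/6.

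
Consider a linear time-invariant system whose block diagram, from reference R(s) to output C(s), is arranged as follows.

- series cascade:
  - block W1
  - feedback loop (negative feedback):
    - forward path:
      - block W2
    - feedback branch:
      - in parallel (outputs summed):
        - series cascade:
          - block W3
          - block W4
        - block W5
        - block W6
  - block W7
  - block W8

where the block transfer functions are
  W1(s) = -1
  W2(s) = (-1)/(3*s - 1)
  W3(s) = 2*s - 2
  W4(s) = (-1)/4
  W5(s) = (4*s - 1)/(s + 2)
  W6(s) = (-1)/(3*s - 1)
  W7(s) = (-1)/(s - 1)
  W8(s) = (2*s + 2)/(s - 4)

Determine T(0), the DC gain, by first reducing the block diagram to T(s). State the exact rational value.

Answer: 1/4

Working:
Step 1 - multiply W3, W4 (series) -> 1/2 - s/2
Step 2 - reduce the parallel group (W3*W4), W5, W6 -> (-3*s^3 + 22*s^2 - 9*s - 4)/(6*s^2 + 10*s - 4)
Step 3 - collapse the loop (W2 forward, ((W3*W4)+W5+W6) return) -> (-6*s^2 - 10*s + 4)/(21*s^3 + 2*s^2 - 13*s + 8)
Step 4 - combine W1, [W2/(1+W2*((W3*W4)+W5+W6))], W7, W8 in series -> (-12*s^3 - 32*s^2 - 12*s + 8)/(21*s^5 - 103*s^4 + 61*s^3 + 81*s^2 - 92*s + 32)
DC gain: substitute s = 0 into T(s) from step 4: T(0) = 8/32 = 1/4.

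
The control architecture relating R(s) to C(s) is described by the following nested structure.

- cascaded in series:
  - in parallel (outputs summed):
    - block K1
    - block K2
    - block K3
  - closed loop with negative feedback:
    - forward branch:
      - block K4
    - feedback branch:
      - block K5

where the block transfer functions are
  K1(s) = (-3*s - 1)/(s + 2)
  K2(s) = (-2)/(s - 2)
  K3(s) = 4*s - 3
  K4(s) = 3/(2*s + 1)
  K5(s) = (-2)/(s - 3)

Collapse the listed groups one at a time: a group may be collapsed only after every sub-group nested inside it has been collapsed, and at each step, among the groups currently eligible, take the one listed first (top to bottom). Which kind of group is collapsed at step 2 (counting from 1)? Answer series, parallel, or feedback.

[1] parallel reduction of K1, K2, K3
[2] close the feedback loop around K4, K5
[3] series reduction of (K1+K2+K3), [K4/(1+K4*K5)]
At step 2 the group reduced is feedback.

Hence the answer: feedback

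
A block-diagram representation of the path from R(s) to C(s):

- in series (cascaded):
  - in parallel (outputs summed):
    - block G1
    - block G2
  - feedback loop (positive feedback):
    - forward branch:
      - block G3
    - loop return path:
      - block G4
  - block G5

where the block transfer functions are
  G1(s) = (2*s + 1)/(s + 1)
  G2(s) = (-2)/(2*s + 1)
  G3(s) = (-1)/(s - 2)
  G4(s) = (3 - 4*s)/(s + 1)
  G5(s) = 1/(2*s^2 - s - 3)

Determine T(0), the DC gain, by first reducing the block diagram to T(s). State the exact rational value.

Step 1: combine G1, G2 in parallel -> (4*s^2 + 2*s - 1)/(2*s^2 + 3*s + 1)
Step 2: apply the feedback formula to G3, G4 -> (-s - 1)/(s^2 - 5*s + 1)
Step 3: multiply (G1+G2), [G3/(1-G3*G4)], G5 (series) -> (-4*s^2 - 2*s + 1)/(4*s^5 - 20*s^4 - 3*s^3 + 32*s^2 + 8*s - 3)
DC gain: substitute s = 0 into T(s) from step 3: T(0) = 1/(-3) = -1/3.

Therefore the answer is -1/3.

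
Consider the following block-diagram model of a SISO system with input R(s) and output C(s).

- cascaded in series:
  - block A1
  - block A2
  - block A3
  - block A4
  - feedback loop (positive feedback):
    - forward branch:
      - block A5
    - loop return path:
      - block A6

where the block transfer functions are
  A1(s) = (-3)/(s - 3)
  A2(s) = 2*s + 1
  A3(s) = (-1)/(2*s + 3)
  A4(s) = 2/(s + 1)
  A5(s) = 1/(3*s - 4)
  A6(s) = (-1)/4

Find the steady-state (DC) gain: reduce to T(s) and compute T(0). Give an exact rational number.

The answer is 8/45.

Reasoning:
Step 1 - close the feedback loop around A5, A6 = 4/(12*s - 15)
Step 2 - multiply A1, A2, A3, A4, [A5/(1-A5*A6)] (series) = (16*s + 8)/(8*s^4 - 14*s^3 - 43*s^2 + 24*s + 45)
That last expression is T(s); at s = 0 only the constant terms survive, so T(0) = 8/45.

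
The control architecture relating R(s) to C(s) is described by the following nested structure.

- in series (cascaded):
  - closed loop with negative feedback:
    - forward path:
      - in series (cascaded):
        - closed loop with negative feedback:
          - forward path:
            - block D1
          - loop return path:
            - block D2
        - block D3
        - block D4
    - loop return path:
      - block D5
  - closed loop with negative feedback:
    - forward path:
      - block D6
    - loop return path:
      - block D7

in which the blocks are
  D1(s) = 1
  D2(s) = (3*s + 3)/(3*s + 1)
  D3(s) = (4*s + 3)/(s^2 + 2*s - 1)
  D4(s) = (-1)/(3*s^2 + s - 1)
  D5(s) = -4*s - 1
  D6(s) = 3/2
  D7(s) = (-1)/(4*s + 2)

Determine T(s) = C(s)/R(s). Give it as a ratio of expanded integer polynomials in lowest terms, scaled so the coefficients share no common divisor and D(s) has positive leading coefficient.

First reduce the diagram to T(s).

Step 1 - close the feedback loop around D1, D2, giving (3*s + 1)/(6*s + 4)
Step 2 - multiply [D1/(1+D1*D2)], D3, D4 (series), giving (-12*s^2 - 13*s - 3)/(18*s^5 + 54*s^4 + 16*s^3 - 26*s^2 - 6*s + 4)
Step 3 - collapse the loop (([D1/(1+D1*D2)]*D3*D4) forward, D5 return), giving (-12*s^2 - 13*s - 3)/(18*s^5 + 54*s^4 + 64*s^3 + 38*s^2 + 19*s + 7)
Step 4 - apply the feedback formula to D6, D7, giving (12*s + 6)/(8*s + 1)
Step 5 - combine [([D1/(1+D1*D2)]*D3*D4)/(1+([D1/(1+D1*D2)]*D3*D4)*D5)], [D6/(1+D6*D7)] in series, which is the overall transfer function T(s) = C(s)/R(s) in lowest terms

Answer: (-144*s^3 - 228*s^2 - 114*s - 18)/(144*s^6 + 450*s^5 + 566*s^4 + 368*s^3 + 190*s^2 + 75*s + 7)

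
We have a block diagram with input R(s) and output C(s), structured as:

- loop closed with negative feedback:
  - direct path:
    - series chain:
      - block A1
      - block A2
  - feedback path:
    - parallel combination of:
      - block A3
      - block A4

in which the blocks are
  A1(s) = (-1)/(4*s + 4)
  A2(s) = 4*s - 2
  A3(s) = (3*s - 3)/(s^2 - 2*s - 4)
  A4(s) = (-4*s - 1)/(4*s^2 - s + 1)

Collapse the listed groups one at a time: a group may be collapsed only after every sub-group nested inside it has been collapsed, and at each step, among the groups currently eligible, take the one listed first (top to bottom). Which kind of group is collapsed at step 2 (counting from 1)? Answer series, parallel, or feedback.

[1] reduce the series chain A1, A2
[2] parallel reduction of A3, A4
[3] collapse the loop ((A1*A2) forward, (A3+A4) return)
At step 2 the group reduced is parallel.

Therefore the answer is parallel.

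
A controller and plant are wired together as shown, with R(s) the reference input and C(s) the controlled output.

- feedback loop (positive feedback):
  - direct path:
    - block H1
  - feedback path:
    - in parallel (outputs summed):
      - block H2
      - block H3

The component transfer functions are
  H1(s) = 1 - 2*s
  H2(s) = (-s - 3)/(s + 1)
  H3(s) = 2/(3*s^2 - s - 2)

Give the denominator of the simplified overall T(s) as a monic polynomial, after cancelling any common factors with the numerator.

(1) combine H2, H3 in parallel = (-3*s^3 - 8*s^2 + 7*s + 8)/(3*s^3 + 2*s^2 - 3*s - 2)
(2) collapse the loop (H1 forward, (H2+H3) return) = (6*s^4 + s^3 - 8*s^2 - s + 2)/(6*s^4 + 10*s^3 - 24*s^2 - 6*s + 10)
The result of step 2 is T(s) in lowest terms. Its denominator has leading coefficient 6; dividing the denominator through by 6 makes it monic.

Hence the answer: s^4 + 5*s^3/3 - 4*s^2 - s + 5/3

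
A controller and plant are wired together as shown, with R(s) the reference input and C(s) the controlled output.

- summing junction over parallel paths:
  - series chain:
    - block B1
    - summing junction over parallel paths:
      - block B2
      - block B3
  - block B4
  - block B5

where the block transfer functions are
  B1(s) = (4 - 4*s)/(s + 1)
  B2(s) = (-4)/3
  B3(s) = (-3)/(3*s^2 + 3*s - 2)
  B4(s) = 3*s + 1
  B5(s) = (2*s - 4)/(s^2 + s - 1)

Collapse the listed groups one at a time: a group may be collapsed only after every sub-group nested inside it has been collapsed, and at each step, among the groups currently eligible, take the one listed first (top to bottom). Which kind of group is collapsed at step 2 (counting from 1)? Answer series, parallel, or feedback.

The answer is series.

Reasoning:
Step 1: combine B2, B3 in parallel
Step 2: multiply B1, (B2+B3) (series)
Step 3: reduce the parallel group (B1*(B2+B3)), B4, B5
The group at step 2 is a series group.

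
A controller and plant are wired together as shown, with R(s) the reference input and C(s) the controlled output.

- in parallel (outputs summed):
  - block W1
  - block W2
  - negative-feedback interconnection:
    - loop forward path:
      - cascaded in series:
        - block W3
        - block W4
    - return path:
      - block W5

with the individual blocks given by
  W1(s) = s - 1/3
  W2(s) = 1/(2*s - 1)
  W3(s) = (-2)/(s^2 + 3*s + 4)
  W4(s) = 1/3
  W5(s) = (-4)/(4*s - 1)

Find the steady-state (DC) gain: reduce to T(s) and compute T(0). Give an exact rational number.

Answer: -11/6

Working:
(1) multiply W3, W4 (series); result (-2)/(3*s^2 + 9*s + 12)
(2) close the feedback loop around (W3*W4), W5; result (2 - 8*s)/(12*s^3 + 33*s^2 + 39*s - 4)
(3) combine W1, W2, [(W3*W4)/(1+(W3*W4)*W5)] in parallel; result (72*s^5 + 138*s^4 + 117*s^3 - 135*s^2 + 212*s - 22)/(72*s^4 + 162*s^3 + 135*s^2 - 141*s + 12)
DC gain: substitute s = 0 into T(s) from step 3: T(0) = -22/12 = -11/6.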